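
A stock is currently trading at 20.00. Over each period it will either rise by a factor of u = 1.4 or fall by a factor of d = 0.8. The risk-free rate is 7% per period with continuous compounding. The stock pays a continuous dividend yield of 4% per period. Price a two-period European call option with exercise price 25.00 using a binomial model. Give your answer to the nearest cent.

Per-period risk-free factor R = e^0.07 = 1.0725; dividend-adjusted growth = e^(0.07−0.04) = 1.0305.
Risk-neutral probability p = (1.0305 − 0.8)/(1.4 − 0.8) = 0.2305/0.6000 = 0.3841
Terminal stock prices: S_uu = 39.2, S_ud = 22.4, S_dd = 12.8
Terminal payoffs (S − K): max(14.2, 0) = 14.2, max(-2.6, 0) = 0, max(-12.2, 0) = 0
Node u (S = 28): V_u = e^(−0.07)·[0.3841·14.2000 + 0.6159·0.0000] = 5.0854
Node d (S = 16): V_d = e^(−0.07)·[0.3841·0.0000 + 0.6159·0.0000] = 0.0000
Node 0 (S = 20): V_0 = e^(−0.07)·[0.3841·5.0854 + 0.6159·0.0000] = 1.8212

1.82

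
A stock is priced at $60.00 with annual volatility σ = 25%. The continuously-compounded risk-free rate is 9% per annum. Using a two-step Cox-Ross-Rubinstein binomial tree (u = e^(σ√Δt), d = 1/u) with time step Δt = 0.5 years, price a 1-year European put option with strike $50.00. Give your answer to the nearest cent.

$1.24

CRR parameters: u = e^(σ√Δt) = e^(0.25·√0.5) = 1.1934, d = 1/u = 0.8380
Per-period rate: rΔt = 0.09·0.5 = 0.045, so R = e^0.045 = 1.0460
Risk-neutral probability p = (e^0.045 − 0.8380)/(1.1934 − 0.8380) = 0.2081/0.3554 = 0.5854
Terminal stock prices: S_uu = 85.45, S_ud = 60, S_dd = 42.13
Terminal payoffs (K − S): max(-35.45, 0) = 0, max(-10, 0) = 0, max(7.869, 0) = 7.869
Node u (S = 71.6): V_u = e^(−0.045)·[0.5854·0.0000 + 0.4146·0.0000] = 0.0000
Node d (S = 50.28): V_d = e^(−0.045)·[0.5854·0.0000 + 0.4146·7.8687] = 3.1186
Node 0 (S = 60): V_0 = e^(−0.045)·[0.5854·0.0000 + 0.4146·3.1186] = 1.2360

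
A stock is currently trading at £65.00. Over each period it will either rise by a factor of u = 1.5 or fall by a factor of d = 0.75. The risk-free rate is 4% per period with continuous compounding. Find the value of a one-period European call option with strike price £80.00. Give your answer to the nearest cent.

£6.52

Risk-neutral probability p = (e^0.04 − 0.75)/(1.5 − 0.75) = 0.2908/0.7500 = 0.3877
Terminal stock prices: S_u = 97.5, S_d = 48.75
Terminal payoffs (S − K): max(17.5, 0) = 17.5, max(-31.25, 0) = 0
Node 0 (S = 65): V_0 = e^(−0.04)·[0.3877·17.5000 + 0.6123·0.0000] = 6.5195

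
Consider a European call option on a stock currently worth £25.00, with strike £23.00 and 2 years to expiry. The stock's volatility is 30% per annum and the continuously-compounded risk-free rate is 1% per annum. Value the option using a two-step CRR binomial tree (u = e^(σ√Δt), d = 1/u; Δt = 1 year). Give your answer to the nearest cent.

£5.29

CRR parameters: u = e^(σ√Δt) = e^(0.3·√1) = 1.3499, d = 1/u = 0.7408
Per-period rate: rΔt = 0.01·1 = 0.01, so R = e^0.01 = 1.0101
Risk-neutral probability p = (e^0.01 − 0.7408)/(1.3499 − 0.7408) = 0.2692/0.6090 = 0.4421
Terminal stock prices: S_uu = 45.55, S_ud = 25, S_dd = 13.72
Terminal payoffs (S − K): max(22.55, 0) = 22.55, max(2, 0) = 2, max(-9.28, 0) = 0
Node u (S = 33.75): V_u = e^(−0.01)·[0.4421·22.5530 + 0.5579·2.0000] = 10.9753
Node d (S = 18.52): V_d = e^(−0.01)·[0.4421·2.0000 + 0.5579·0.0000] = 0.8753
Node 0 (S = 25): V_0 = e^(−0.01)·[0.4421·10.9753 + 0.5579·0.8753] = 5.2870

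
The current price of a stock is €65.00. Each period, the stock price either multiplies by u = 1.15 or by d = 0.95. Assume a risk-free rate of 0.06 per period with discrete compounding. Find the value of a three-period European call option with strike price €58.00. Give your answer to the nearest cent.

€16.48

Risk-neutral probability p = (1 + 0.06 − 0.95)/(1.15 − 0.95) = 0.1100/0.2000 = 0.5500
Terminal stock prices: S_uuu = 98.86, S_uud = 81.66, S_udd = 67.46, S_ddd = 55.73
Terminal payoffs (S − K): max(40.86, 0) = 40.86, max(23.66, 0) = 23.66, max(9.462, 0) = 9.462, max(-2.271, 0) = 0
Node uu (S = 85.96): V_uu = 1/1.06·[0.5500·40.8569 + 0.4500·23.6644] = 31.2455
Node ud (S = 71.01): V_ud = 1/1.06·[0.5500·23.6644 + 0.4500·9.4619] = 16.2955
Node dd (S = 58.66): V_dd = 1/1.06·[0.5500·9.4619 + 0.4500·0.0000] = 4.9095
Node u (S = 74.75): V_u = 1/1.06·[0.5500·31.2455 + 0.4500·16.2955] = 23.1302
Node d (S = 61.75): V_d = 1/1.06·[0.5500·16.2955 + 0.4500·4.9095] = 10.5394
Node 0 (S = 65): V_0 = 1/1.06·[0.5500·23.1302 + 0.4500·10.5394] = 16.4758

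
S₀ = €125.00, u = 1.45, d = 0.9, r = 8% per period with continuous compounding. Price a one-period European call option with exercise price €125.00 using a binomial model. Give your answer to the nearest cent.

Risk-neutral probability p = (e^0.08 − 0.9)/(1.45 − 0.9) = 0.1833/0.5500 = 0.3332
Terminal stock prices: S_u = 181.2, S_d = 112.5
Terminal payoffs (S − K): max(56.25, 0) = 56.25, max(-12.5, 0) = 0
Node 0 (S = 125): V_0 = e^(−0.08)·[0.3332·56.2500 + 0.6668·0.0000] = 17.3041

€17.30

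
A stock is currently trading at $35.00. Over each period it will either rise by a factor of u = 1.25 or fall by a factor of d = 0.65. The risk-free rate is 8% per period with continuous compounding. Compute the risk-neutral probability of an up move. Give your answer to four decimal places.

Risk-neutral probability p = (e^0.08 − 0.65)/(1.25 − 0.65) = 0.4333/0.6000 = 0.7221

p = 0.7221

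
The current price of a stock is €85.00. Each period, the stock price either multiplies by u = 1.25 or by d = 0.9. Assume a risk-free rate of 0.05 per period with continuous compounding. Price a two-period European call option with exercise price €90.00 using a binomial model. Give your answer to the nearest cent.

€9.73

Risk-neutral probability p = (e^0.05 − 0.9)/(1.25 − 0.9) = 0.1513/0.3500 = 0.4322
Terminal stock prices: S_uu = 132.8, S_ud = 95.62, S_dd = 68.85
Terminal payoffs (S − K): max(42.81, 0) = 42.81, max(5.625, 0) = 5.625, max(-21.15, 0) = 0
Node u (S = 106.2): V_u = e^(−0.05)·[0.4322·42.8125 + 0.5678·5.6250] = 20.6394
Node d (S = 76.5): V_d = e^(−0.05)·[0.4322·5.6250 + 0.5678·0.0000] = 2.3126
Node 0 (S = 85): V_0 = e^(−0.05)·[0.4322·20.6394 + 0.5678·2.3126] = 9.7344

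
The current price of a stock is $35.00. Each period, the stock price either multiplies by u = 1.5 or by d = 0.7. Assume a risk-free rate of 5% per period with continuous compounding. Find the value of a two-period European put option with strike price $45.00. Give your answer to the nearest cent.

Risk-neutral probability p = (e^0.05 − 0.7)/(1.5 − 0.7) = 0.3513/0.8000 = 0.4391
Terminal stock prices: S_uu = 78.75, S_ud = 36.75, S_dd = 17.15
Terminal payoffs (K − S): max(-33.75, 0) = 0, max(8.25, 0) = 8.25, max(27.85, 0) = 27.85
Node u (S = 52.5): V_u = e^(−0.05)·[0.4391·0.0000 + 0.5609·8.2500] = 4.4018
Node d (S = 24.5): V_d = e^(−0.05)·[0.4391·8.2500 + 0.5609·27.8500] = 18.3053
Node 0 (S = 35): V_0 = e^(−0.05)·[0.4391·4.4018 + 0.5609·18.3053] = 11.6054

$11.61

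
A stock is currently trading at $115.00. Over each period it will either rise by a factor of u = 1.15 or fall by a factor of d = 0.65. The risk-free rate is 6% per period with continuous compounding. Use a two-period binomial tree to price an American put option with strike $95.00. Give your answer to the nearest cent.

$4.53

Risk-neutral probability p = (e^0.06 − 0.65)/(1.15 − 0.65) = 0.4118/0.5000 = 0.8237
Terminal stock prices: S_uu = 152.1, S_ud = 85.96, S_dd = 48.59
Terminal payoffs (K − S): max(-57.09, 0) = 0, max(9.037, 0) = 9.037, max(46.41, 0) = 46.41
Node u (S = 132.2): continuation = e^(−0.06)·[0.8237·0.0000 + 0.1763·9.0375] = 1.5008; exercise value = 0.0000 ≤ continuation, so V_u = 1.5008
Node d (S = 74.75): continuation = e^(−0.06)·[0.8237·9.0375 + 0.1763·46.4125] = 14.7176; exercise value = 20.2500 > continuation, so V_d = 20.2500 (exercise)
Node 0 (S = 115): continuation = e^(−0.06)·[0.8237·1.5008 + 0.1763·20.2500] = 4.5268; exercise value = 0.0000 ≤ continuation, so V_0 = 4.5268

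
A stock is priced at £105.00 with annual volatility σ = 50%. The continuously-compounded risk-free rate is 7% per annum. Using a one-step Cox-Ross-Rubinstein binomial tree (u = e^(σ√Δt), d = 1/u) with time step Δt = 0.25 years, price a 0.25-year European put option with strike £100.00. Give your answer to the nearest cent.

£9.44

CRR parameters: u = e^(σ√Δt) = e^(0.5·√0.25) = 1.2840, d = 1/u = 0.7788
Per-period rate: rΔt = 0.07·0.25 = 0.0175, so R = e^0.0175 = 1.0177
Risk-neutral probability p = (e^0.0175 − 0.7788)/(1.2840 − 0.7788) = 0.2389/0.5052 = 0.4728
Terminal stock prices: S_u = 134.8, S_d = 81.77
Terminal payoffs (K − S): max(-34.82, 0) = 0, max(18.23, 0) = 18.23
Node 0 (S = 105): V_0 = e^(−0.0175)·[0.4728·0.0000 + 0.5272·18.2259] = 9.4426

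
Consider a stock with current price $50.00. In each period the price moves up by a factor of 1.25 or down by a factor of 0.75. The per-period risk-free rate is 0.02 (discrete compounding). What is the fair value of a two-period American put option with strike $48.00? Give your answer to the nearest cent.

$5.00

Risk-neutral probability p = (1 + 0.02 − 0.75)/(1.25 − 0.75) = 0.2700/0.5000 = 0.5400
Terminal stock prices: S_uu = 78.12, S_ud = 46.88, S_dd = 28.12
Terminal payoffs (K − S): max(-30.12, 0) = 0, max(1.125, 0) = 1.125, max(19.88, 0) = 19.88
Node u (S = 62.5): continuation = 1/1.02·[0.5400·0.0000 + 0.4600·1.1250] = 0.5074; exercise value = 0.0000 ≤ continuation, so V_u = 0.5074
Node d (S = 37.5): continuation = 1/1.02·[0.5400·1.1250 + 0.4600·19.8750] = 9.5588; exercise value = 10.5000 > continuation, so V_d = 10.5000 (exercise)
Node 0 (S = 50): continuation = 1/1.02·[0.5400·0.5074 + 0.4600·10.5000] = 5.0039; exercise value = 0.0000 ≤ continuation, so V_0 = 5.0039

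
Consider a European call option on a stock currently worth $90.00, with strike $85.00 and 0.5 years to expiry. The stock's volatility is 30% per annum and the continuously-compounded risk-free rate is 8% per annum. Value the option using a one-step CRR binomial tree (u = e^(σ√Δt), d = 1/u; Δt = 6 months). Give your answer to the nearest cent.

CRR parameters: u = e^(σ√Δt) = e^(0.3·√0.5) = 1.2363, d = 1/u = 0.8089
Per-period rate: rΔt = 0.08·0.5 = 0.04, so R = e^0.04 = 1.0408
Risk-neutral probability p = (e^0.04 − 0.8089)/(1.2363 − 0.8089) = 0.2320/0.4275 = 0.5426
Terminal stock prices: S_u = 111.3, S_d = 72.8
Terminal payoffs (S − K): max(26.27, 0) = 26.27, max(-12.2, 0) = 0
Node 0 (S = 90): V_0 = e^(−0.04)·[0.5426·26.2680 + 0.4574·0.0000] = 13.6951

$13.70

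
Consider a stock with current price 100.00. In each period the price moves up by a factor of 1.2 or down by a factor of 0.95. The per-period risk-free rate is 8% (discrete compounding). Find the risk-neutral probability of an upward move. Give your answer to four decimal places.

p = 0.5200

Risk-neutral probability p = (1 + 0.08 − 0.95)/(1.2 − 0.95) = 0.1300/0.2500 = 0.5200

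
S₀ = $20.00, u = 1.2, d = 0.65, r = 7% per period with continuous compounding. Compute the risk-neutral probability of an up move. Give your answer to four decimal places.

p = 0.7682

Risk-neutral probability p = (e^0.07 − 0.65)/(1.2 − 0.65) = 0.4225/0.5500 = 0.7682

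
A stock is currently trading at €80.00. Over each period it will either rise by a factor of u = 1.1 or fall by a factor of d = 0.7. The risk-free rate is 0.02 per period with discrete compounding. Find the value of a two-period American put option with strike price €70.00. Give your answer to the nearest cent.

Risk-neutral probability p = (1 + 0.02 − 0.7)/(1.1 − 0.7) = 0.3200/0.4000 = 0.8000
Terminal stock prices: S_uu = 96.8, S_ud = 61.6, S_dd = 39.2
Terminal payoffs (K − S): max(-26.8, 0) = 0, max(8.4, 0) = 8.4, max(30.8, 0) = 30.8
Node u (S = 88): continuation = 1/1.02·[0.8000·0.0000 + 0.2000·8.4000] = 1.6471; exercise value = 0.0000 ≤ continuation, so V_u = 1.6471
Node d (S = 56): continuation = 1/1.02·[0.8000·8.4000 + 0.2000·30.8000] = 12.6275; exercise value = 14.0000 > continuation, so V_d = 14.0000 (exercise)
Node 0 (S = 80): continuation = 1/1.02·[0.8000·1.6471 + 0.2000·14.0000] = 4.0369; exercise value = 0.0000 ≤ continuation, so V_0 = 4.0369

€4.04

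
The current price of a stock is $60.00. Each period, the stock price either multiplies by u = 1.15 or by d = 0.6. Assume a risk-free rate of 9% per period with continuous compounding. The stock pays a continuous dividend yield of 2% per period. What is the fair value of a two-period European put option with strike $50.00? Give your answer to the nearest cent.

$2.21

Per-period risk-free factor R = e^0.09 = 1.0942; dividend-adjusted growth = e^(0.09−0.02) = 1.0725.
Risk-neutral probability p = (1.0725 − 0.6)/(1.15 − 0.6) = 0.4725/0.5500 = 0.8591
Terminal stock prices: S_uu = 79.35, S_ud = 41.4, S_dd = 21.6
Terminal payoffs (K − S): max(-29.35, 0) = 0, max(8.6, 0) = 8.6, max(28.4, 0) = 28.4
Node u (S = 69): V_u = e^(−0.09)·[0.8591·0.0000 + 0.1409·8.6000] = 1.1074
Node d (S = 36): V_d = e^(−0.09)·[0.8591·8.6000 + 0.1409·28.4000] = 10.4094
Node 0 (S = 60): V_0 = e^(−0.09)·[0.8591·1.1074 + 0.1409·10.4094] = 2.2099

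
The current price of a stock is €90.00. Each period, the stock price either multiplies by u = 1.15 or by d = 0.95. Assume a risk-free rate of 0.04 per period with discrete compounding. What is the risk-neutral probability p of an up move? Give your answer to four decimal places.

Risk-neutral probability p = (1 + 0.04 − 0.95)/(1.15 − 0.95) = 0.0900/0.2000 = 0.4500

p = 0.4500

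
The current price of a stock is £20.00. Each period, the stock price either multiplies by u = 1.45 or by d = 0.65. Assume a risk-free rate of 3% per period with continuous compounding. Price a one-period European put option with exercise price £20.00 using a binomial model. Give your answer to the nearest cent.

£3.56

Risk-neutral probability p = (e^0.03 − 0.65)/(1.45 − 0.65) = 0.3805/0.8000 = 0.4756
Terminal stock prices: S_u = 29, S_d = 13
Terminal payoffs (K − S): max(-9, 0) = 0, max(7, 0) = 7
Node 0 (S = 20): V_0 = e^(−0.03)·[0.4756·0.0000 + 0.5244·7.0000] = 3.5625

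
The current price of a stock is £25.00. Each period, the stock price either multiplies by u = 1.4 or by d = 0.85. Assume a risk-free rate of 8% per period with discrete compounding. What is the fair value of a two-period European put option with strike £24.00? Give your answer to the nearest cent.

Risk-neutral probability p = (1 + 0.08 − 0.85)/(1.4 − 0.85) = 0.2300/0.5500 = 0.4182
Terminal stock prices: S_uu = 49, S_ud = 29.75, S_dd = 18.06
Terminal payoffs (K − S): max(-25, 0) = 0, max(-5.75, 0) = 0, max(5.938, 0) = 5.938
Node u (S = 35): V_u = 1/1.08·[0.4182·0.0000 + 0.5818·0.0000] = 0.0000
Node d (S = 21.25): V_d = 1/1.08·[0.4182·0.0000 + 0.5818·5.9375] = 3.1987
Node 0 (S = 25): V_0 = 1/1.08·[0.4182·0.0000 + 0.5818·3.1987] = 1.7232

£1.72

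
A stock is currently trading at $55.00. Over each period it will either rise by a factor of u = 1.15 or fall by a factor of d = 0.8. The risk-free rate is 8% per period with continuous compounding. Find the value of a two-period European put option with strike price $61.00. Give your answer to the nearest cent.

$3.53

Risk-neutral probability p = (e^0.08 − 0.8)/(1.15 − 0.8) = 0.2833/0.3500 = 0.8094
Terminal stock prices: S_uu = 72.74, S_ud = 50.6, S_dd = 35.2
Terminal payoffs (K − S): max(-11.74, 0) = 0, max(10.4, 0) = 10.4, max(25.8, 0) = 25.8
Node u (S = 63.25): V_u = e^(−0.08)·[0.8094·0.0000 + 0.1906·10.4000] = 1.8299
Node d (S = 44): V_d = e^(−0.08)·[0.8094·10.4000 + 0.1906·25.8000] = 12.3101
Node 0 (S = 55): V_0 = e^(−0.08)·[0.8094·1.8299 + 0.1906·12.3101] = 3.5333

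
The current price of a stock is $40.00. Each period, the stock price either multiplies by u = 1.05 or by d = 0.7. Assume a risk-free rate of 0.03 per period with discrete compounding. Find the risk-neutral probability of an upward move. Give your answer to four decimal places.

Risk-neutral probability p = (1 + 0.03 − 0.7)/(1.05 − 0.7) = 0.3300/0.3500 = 0.9429

p = 0.9429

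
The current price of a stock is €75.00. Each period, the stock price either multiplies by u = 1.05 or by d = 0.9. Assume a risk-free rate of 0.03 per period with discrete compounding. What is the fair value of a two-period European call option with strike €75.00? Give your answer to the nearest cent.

€5.44

Risk-neutral probability p = (1 + 0.03 − 0.9)/(1.05 − 0.9) = 0.1300/0.1500 = 0.8667
Terminal stock prices: S_uu = 82.69, S_ud = 70.88, S_dd = 60.75
Terminal payoffs (S − K): max(7.688, 0) = 7.688, max(-4.125, 0) = 0, max(-14.25, 0) = 0
Node u (S = 78.75): V_u = 1/1.03·[0.8667·7.6875 + 0.1333·0.0000] = 6.4684
Node d (S = 67.5): V_d = 1/1.03·[0.8667·0.0000 + 0.1333·0.0000] = 0.0000
Node 0 (S = 75): V_0 = 1/1.03·[0.8667·6.4684 + 0.1333·0.0000] = 5.4427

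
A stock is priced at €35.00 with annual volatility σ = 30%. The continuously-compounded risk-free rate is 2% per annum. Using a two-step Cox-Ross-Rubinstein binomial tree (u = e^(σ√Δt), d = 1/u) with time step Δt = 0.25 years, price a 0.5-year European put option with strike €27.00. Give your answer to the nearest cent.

CRR parameters: u = e^(σ√Δt) = e^(0.3·√0.25) = 1.1618, d = 1/u = 0.8607
Per-period rate: rΔt = 0.02·0.25 = 0.005, so R = e^0.005 = 1.0050
Risk-neutral probability p = (e^0.005 − 0.8607)/(1.1618 − 0.8607) = 0.1443/0.3011 = 0.4792
Terminal stock prices: S_uu = 47.25, S_ud = 35, S_dd = 25.93
Terminal payoffs (K − S): max(-20.25, 0) = 0, max(-8, 0) = 0, max(1.071, 0) = 1.071
Node u (S = 40.66): V_u = e^(−0.005)·[0.4792·0.0000 + 0.5208·0.0000] = 0.0000
Node d (S = 30.12): V_d = e^(−0.005)·[0.4792·0.0000 + 0.5208·1.0714] = 0.5552
Node 0 (S = 35): V_0 = e^(−0.005)·[0.4792·0.0000 + 0.5208·0.5552] = 0.2877

€0.29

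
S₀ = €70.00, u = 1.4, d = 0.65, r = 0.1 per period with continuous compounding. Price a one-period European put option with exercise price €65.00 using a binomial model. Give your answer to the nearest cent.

€6.94

Risk-neutral probability p = (e^0.1 − 0.65)/(1.4 − 0.65) = 0.4552/0.7500 = 0.6069
Terminal stock prices: S_u = 98, S_d = 45.5
Terminal payoffs (K − S): max(-33, 0) = 0, max(19.5, 0) = 19.5
Node 0 (S = 70): V_0 = e^(−0.1)·[0.6069·0.0000 + 0.3931·19.5000] = 6.9361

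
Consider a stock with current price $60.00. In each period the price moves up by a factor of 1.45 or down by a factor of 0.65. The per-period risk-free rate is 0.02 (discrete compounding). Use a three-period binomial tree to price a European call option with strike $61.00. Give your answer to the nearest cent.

Risk-neutral probability p = (1 + 0.02 − 0.65)/(1.45 − 0.65) = 0.3700/0.8000 = 0.4625
Terminal stock prices: S_uuu = 182.9, S_uud = 82, S_udd = 36.76, S_ddd = 16.48
Terminal payoffs (S − K): max(121.9, 0) = 121.9, max(21, 0) = 21, max(-24.24, 0) = 0, max(-44.52, 0) = 0
Node uu (S = 126.2): V_uu = 1/1.02·[0.4625·121.9175 + 0.5375·20.9975] = 66.3461
Node ud (S = 56.55): V_ud = 1/1.02·[0.4625·20.9975 + 0.5375·0.0000] = 9.5209
Node dd (S = 25.35): V_dd = 1/1.02·[0.4625·0.0000 + 0.5375·0.0000] = 0.0000
Node u (S = 87): V_u = 1/1.02·[0.4625·66.3461 + 0.5375·9.5209] = 35.1005
Node d (S = 39): V_d = 1/1.02·[0.4625·9.5209 + 0.5375·0.0000] = 4.3171
Node 0 (S = 60): V_0 = 1/1.02·[0.4625·35.1005 + 0.5375·4.3171] = 18.1906

$18.19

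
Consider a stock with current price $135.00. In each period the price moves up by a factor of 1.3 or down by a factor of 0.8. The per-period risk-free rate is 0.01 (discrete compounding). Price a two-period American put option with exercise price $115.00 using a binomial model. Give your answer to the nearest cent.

Risk-neutral probability p = (1 + 0.01 − 0.8)/(1.3 − 0.8) = 0.2100/0.5000 = 0.4200
Terminal stock prices: S_uu = 228.2, S_ud = 140.4, S_dd = 86.4
Terminal payoffs (K − S): max(-113.2, 0) = 0, max(-25.4, 0) = 0, max(28.6, 0) = 28.6
Node u (S = 175.5): continuation = 1/1.01·[0.4200·0.0000 + 0.5800·0.0000] = 0.0000; exercise value = 0.0000 ≤ continuation, so V_u = 0.0000
Node d (S = 108): continuation = 1/1.01·[0.4200·0.0000 + 0.5800·28.6000] = 16.4238; exercise value = 7.0000 ≤ continuation, so V_d = 16.4238
Node 0 (S = 135): continuation = 1/1.01·[0.4200·0.0000 + 0.5800·16.4238] = 9.4315; exercise value = 0.0000 ≤ continuation, so V_0 = 9.4315

$9.43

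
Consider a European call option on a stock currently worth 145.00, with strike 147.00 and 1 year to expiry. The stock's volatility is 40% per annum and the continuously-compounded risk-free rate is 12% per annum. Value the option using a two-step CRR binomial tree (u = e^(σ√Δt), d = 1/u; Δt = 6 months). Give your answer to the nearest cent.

CRR parameters: u = e^(σ√Δt) = e^(0.4·√0.5) = 1.3269, d = 1/u = 0.7536
Per-period rate: rΔt = 0.12·0.5 = 0.06, so R = e^0.06 = 1.0618
Risk-neutral probability p = (e^0.06 − 0.7536)/(1.3269 − 0.7536) = 0.3082/0.5733 = 0.5376
Terminal stock prices: S_uu = 255.3, S_ud = 145, S_dd = 82.36
Terminal payoffs (S − K): max(108.3, 0) = 108.3, max(-2, 0) = 0, max(-64.64, 0) = 0
Node u (S = 192.4): V_u = e^(−0.06)·[0.5376·108.2949 + 0.4624·0.0000] = 54.8315
Node d (S = 109.3): V_d = e^(−0.06)·[0.5376·0.0000 + 0.4624·0.0000] = 0.0000
Node 0 (S = 145): V_0 = e^(−0.06)·[0.5376·54.8315 + 0.4624·0.0000] = 27.7621

27.76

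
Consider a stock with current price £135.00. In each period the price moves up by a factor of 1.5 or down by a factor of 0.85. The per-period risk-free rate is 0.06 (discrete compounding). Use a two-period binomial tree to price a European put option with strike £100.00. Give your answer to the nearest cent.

£1.00

Risk-neutral probability p = (1 + 0.06 − 0.85)/(1.5 − 0.85) = 0.2100/0.6500 = 0.3231
Terminal stock prices: S_uu = 303.8, S_ud = 172.1, S_dd = 97.54
Terminal payoffs (K − S): max(-203.8, 0) = 0, max(-72.12, 0) = 0, max(2.463, 0) = 2.463
Node u (S = 202.5): V_u = 1/1.06·[0.3231·0.0000 + 0.6769·0.0000] = 0.0000
Node d (S = 114.8): V_d = 1/1.06·[0.3231·0.0000 + 0.6769·2.4625] = 1.5726
Node 0 (S = 135): V_0 = 1/1.06·[0.3231·0.0000 + 0.6769·1.5726] = 1.0043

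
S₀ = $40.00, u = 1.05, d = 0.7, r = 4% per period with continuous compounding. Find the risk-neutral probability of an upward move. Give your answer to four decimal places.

p = 0.9737

Risk-neutral probability p = (e^0.04 − 0.7)/(1.05 − 0.7) = 0.3408/0.3500 = 0.9737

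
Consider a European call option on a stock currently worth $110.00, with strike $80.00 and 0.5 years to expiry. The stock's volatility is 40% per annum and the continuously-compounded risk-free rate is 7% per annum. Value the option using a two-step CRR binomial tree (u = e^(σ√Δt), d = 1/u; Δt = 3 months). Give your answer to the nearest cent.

$34.30

CRR parameters: u = e^(σ√Δt) = e^(0.4·√0.25) = 1.2214, d = 1/u = 0.8187
Per-period rate: rΔt = 0.07·0.25 = 0.0175, so R = e^0.0175 = 1.0177
Risk-neutral probability p = (e^0.0175 − 0.8187)/(1.2214 − 0.8187) = 0.1989/0.4027 = 0.4940
Terminal stock prices: S_uu = 164.1, S_ud = 110, S_dd = 73.74
Terminal payoffs (S − K): max(84.1, 0) = 84.1, max(30, 0) = 30, max(-6.265, 0) = 0
Node u (S = 134.4): V_u = e^(−0.0175)·[0.4940·84.1007 + 0.5060·30.0000] = 55.7421
Node d (S = 90.06): V_d = e^(−0.0175)·[0.4940·30.0000 + 0.5060·0.0000] = 14.5631
Node 0 (S = 110): V_0 = e^(−0.0175)·[0.4940·55.7421 + 0.5060·14.5631] = 34.3004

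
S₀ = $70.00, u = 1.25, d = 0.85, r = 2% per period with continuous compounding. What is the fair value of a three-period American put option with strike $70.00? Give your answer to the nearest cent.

$7.95

Risk-neutral probability p = (e^0.02 − 0.85)/(1.25 − 0.85) = 0.1702/0.4000 = 0.4255
Terminal stock prices: S_uuu = 136.7, S_uud = 92.97, S_udd = 63.22, S_ddd = 42.99
Terminal payoffs (K − S): max(-66.72, 0) = 0, max(-22.97, 0) = 0, max(6.781, 0) = 6.781, max(27.01, 0) = 27.01
Node uu (S = 109.4): continuation = e^(−0.02)·[0.4255·0.0000 + 0.5745·0.0000] = 0.0000; exercise value = 0.0000 ≤ continuation, so V_uu = 0.0000
Node ud (S = 74.38): continuation = e^(−0.02)·[0.4255·0.0000 + 0.5745·6.7813] = 3.8187; exercise value = 0.0000 ≤ continuation, so V_ud = 3.8187
Node dd (S = 50.57): continuation = e^(−0.02)·[0.4255·6.7813 + 0.5745·27.0113] = 18.0389; exercise value = 19.4250 > continuation, so V_dd = 19.4250 (exercise)
Node u (S = 87.5): continuation = e^(−0.02)·[0.4255·0.0000 + 0.5745·3.8187] = 2.1504; exercise value = 0.0000 ≤ continuation, so V_u = 2.1504
Node d (S = 59.5): continuation = e^(−0.02)·[0.4255·3.8187 + 0.5745·19.4250] = 12.5313; exercise value = 10.5000 ≤ continuation, so V_d = 12.5313
Node 0 (S = 70): continuation = e^(−0.02)·[0.4255·2.1504 + 0.5745·12.5313] = 7.9535; exercise value = 0.0000 ≤ continuation, so V_0 = 7.9535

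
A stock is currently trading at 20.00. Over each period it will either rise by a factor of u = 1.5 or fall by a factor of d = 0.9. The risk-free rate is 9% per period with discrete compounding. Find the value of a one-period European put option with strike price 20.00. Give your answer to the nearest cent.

1.25

Risk-neutral probability p = (1 + 0.09 − 0.9)/(1.5 − 0.9) = 0.1900/0.6000 = 0.3167
Terminal stock prices: S_u = 30, S_d = 18
Terminal payoffs (K − S): max(-10, 0) = 0, max(2, 0) = 2
Node 0 (S = 20): V_0 = 1/1.09·[0.3167·0.0000 + 0.6833·2.0000] = 1.2538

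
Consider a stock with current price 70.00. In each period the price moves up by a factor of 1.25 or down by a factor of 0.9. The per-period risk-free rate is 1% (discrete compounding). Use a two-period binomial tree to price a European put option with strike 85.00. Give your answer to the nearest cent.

Risk-neutral probability p = (1 + 0.01 − 0.9)/(1.25 − 0.9) = 0.1100/0.3500 = 0.3143
Terminal stock prices: S_uu = 109.4, S_ud = 78.75, S_dd = 56.7
Terminal payoffs (K − S): max(-24.38, 0) = 0, max(6.25, 0) = 6.25, max(28.3, 0) = 28.3
Node u (S = 87.5): V_u = 1/1.01·[0.3143·0.0000 + 0.6857·6.2500] = 4.2433
Node d (S = 63): V_d = 1/1.01·[0.3143·6.2500 + 0.6857·28.3000] = 21.1584
Node 0 (S = 70): V_0 = 1/1.01·[0.3143·4.2433 + 0.6857·21.1584] = 15.6854

15.69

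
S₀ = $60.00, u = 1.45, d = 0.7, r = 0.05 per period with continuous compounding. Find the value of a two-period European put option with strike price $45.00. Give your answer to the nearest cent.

Risk-neutral probability p = (e^0.05 − 0.7)/(1.45 − 0.7) = 0.3513/0.7500 = 0.4684
Terminal stock prices: S_uu = 126.2, S_ud = 60.9, S_dd = 29.4
Terminal payoffs (K − S): max(-81.15, 0) = 0, max(-15.9, 0) = 0, max(15.6, 0) = 15.6
Node u (S = 87): V_u = e^(−0.05)·[0.4684·0.0000 + 0.5316·0.0000] = 0.0000
Node d (S = 42): V_d = e^(−0.05)·[0.4684·0.0000 + 0.5316·15.6000] = 7.8891
Node 0 (S = 60): V_0 = e^(−0.05)·[0.4684·0.0000 + 0.5316·7.8891] = 3.9896

$3.99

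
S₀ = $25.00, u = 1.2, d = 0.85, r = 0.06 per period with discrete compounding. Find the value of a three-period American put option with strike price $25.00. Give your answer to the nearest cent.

Risk-neutral probability p = (1 + 0.06 − 0.85)/(1.2 − 0.85) = 0.2100/0.3500 = 0.6000
Terminal stock prices: S_uuu = 43.2, S_uud = 30.6, S_udd = 21.67, S_ddd = 15.35
Terminal payoffs (K − S): max(-18.2, 0) = 0, max(-5.6, 0) = 0, max(3.325, 0) = 3.325, max(9.647, 0) = 9.647
Node uu (S = 36): continuation = 1/1.06·[0.6000·0.0000 + 0.4000·0.0000] = 0.0000; exercise value = 0.0000 ≤ continuation, so V_uu = 0.0000
Node ud (S = 25.5): continuation = 1/1.06·[0.6000·0.0000 + 0.4000·3.3250] = 1.2547; exercise value = 0.0000 ≤ continuation, so V_ud = 1.2547
Node dd (S = 18.06): continuation = 1/1.06·[0.6000·3.3250 + 0.4000·9.6469] = 5.5224; exercise value = 6.9375 > continuation, so V_dd = 6.9375 (exercise)
Node u (S = 30): continuation = 1/1.06·[0.6000·0.0000 + 0.4000·1.2547] = 0.4735; exercise value = 0.0000 ≤ continuation, so V_u = 0.4735
Node d (S = 21.25): continuation = 1/1.06·[0.6000·1.2547 + 0.4000·6.9375] = 3.3281; exercise value = 3.7500 > continuation, so V_d = 3.7500 (exercise)
Node 0 (S = 25): continuation = 1/1.06·[0.6000·0.4735 + 0.4000·3.7500] = 1.6831; exercise value = 0.0000 ≤ continuation, so V_0 = 1.6831

$1.68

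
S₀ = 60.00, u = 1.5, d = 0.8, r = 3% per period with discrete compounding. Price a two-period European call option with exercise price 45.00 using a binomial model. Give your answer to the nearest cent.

20.39

Risk-neutral probability p = (1 + 0.03 − 0.8)/(1.5 − 0.8) = 0.2300/0.7000 = 0.3286
Terminal stock prices: S_uu = 135, S_ud = 72, S_dd = 38.4
Terminal payoffs (S − K): max(90, 0) = 90, max(27, 0) = 27, max(-6.6, 0) = 0
Node u (S = 90): V_u = 1/1.03·[0.3286·90.0000 + 0.6714·27.0000] = 46.3107
Node d (S = 48): V_d = 1/1.03·[0.3286·27.0000 + 0.6714·0.0000] = 8.6130
Node 0 (S = 60): V_0 = 1/1.03·[0.3286·46.3107 + 0.6714·8.6130] = 20.3878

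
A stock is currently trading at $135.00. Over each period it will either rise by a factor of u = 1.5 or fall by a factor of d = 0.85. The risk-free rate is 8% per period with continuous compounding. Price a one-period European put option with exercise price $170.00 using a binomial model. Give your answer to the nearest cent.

Risk-neutral probability p = (e^0.08 − 0.85)/(1.5 − 0.85) = 0.2333/0.6500 = 0.3589
Terminal stock prices: S_u = 202.5, S_d = 114.8
Terminal payoffs (K − S): max(-32.5, 0) = 0, max(55.25, 0) = 55.25
Node 0 (S = 135): V_0 = e^(−0.08)·[0.3589·0.0000 + 0.6411·55.2500] = 32.6973

$32.70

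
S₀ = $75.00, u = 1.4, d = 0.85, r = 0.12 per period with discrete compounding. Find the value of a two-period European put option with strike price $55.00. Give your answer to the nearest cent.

$0.17

Risk-neutral probability p = (1 + 0.12 − 0.85)/(1.4 − 0.85) = 0.2700/0.5500 = 0.4909
Terminal stock prices: S_uu = 147, S_ud = 89.25, S_dd = 54.19
Terminal payoffs (K − S): max(-92, 0) = 0, max(-34.25, 0) = 0, max(0.8125, 0) = 0.8125
Node u (S = 105): V_u = 1/1.12·[0.4909·0.0000 + 0.5091·0.0000] = 0.0000
Node d (S = 63.75): V_d = 1/1.12·[0.4909·0.0000 + 0.5091·0.8125] = 0.3693
Node 0 (S = 75): V_0 = 1/1.12·[0.4909·0.0000 + 0.5091·0.3693] = 0.1679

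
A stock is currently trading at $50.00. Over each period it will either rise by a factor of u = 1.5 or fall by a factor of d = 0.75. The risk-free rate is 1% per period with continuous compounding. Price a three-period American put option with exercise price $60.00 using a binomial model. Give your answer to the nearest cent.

$18.45

Risk-neutral probability p = (e^0.01 − 0.75)/(1.5 − 0.75) = 0.2601/0.7500 = 0.3467
Terminal stock prices: S_uuu = 168.8, S_uud = 84.38, S_udd = 42.19, S_ddd = 21.09
Terminal payoffs (K − S): max(-108.8, 0) = 0, max(-24.38, 0) = 0, max(17.81, 0) = 17.81, max(38.91, 0) = 38.91
Node uu (S = 112.5): continuation = e^(−0.01)·[0.3467·0.0000 + 0.6533·0.0000] = 0.0000; exercise value = 0.0000 ≤ continuation, so V_uu = 0.0000
Node ud (S = 56.25): continuation = e^(−0.01)·[0.3467·0.0000 + 0.6533·17.8125] = 11.5205; exercise value = 3.7500 ≤ continuation, so V_ud = 11.5205
Node dd (S = 28.12): continuation = e^(−0.01)·[0.3467·17.8125 + 0.6533·38.9062] = 31.2780; exercise value = 31.8750 > continuation, so V_dd = 31.8750 (exercise)
Node u (S = 75): continuation = e^(−0.01)·[0.3467·0.0000 + 0.6533·11.5205] = 7.4511; exercise value = 0.0000 ≤ continuation, so V_u = 7.4511
Node d (S = 37.5): continuation = e^(−0.01)·[0.3467·11.5205 + 0.6533·31.8750] = 24.5705; exercise value = 22.5000 ≤ continuation, so V_d = 24.5705
Node 0 (S = 50): continuation = e^(−0.01)·[0.3467·7.4511 + 0.6533·24.5705] = 18.4492; exercise value = 10.0000 ≤ continuation, so V_0 = 18.4492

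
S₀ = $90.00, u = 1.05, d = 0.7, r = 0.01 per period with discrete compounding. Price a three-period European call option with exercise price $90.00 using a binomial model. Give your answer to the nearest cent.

$9.57

Risk-neutral probability p = (1 + 0.01 − 0.7)/(1.05 − 0.7) = 0.3100/0.3500 = 0.8857
Terminal stock prices: S_uuu = 104.2, S_uud = 69.46, S_udd = 46.3, S_ddd = 30.87
Terminal payoffs (S − K): max(14.19, 0) = 14.19, max(-20.54, 0) = 0, max(-43.7, 0) = 0, max(-59.13, 0) = 0
Node uu (S = 99.23): V_uu = 1/1.01·[0.8857·14.1863 + 0.1143·0.0000] = 12.4406
Node ud (S = 66.15): V_ud = 1/1.01·[0.8857·0.0000 + 0.1143·0.0000] = 0.0000
Node dd (S = 44.1): V_dd = 1/1.01·[0.8857·0.0000 + 0.1143·0.0000] = 0.0000
Node u (S = 94.5): V_u = 1/1.01·[0.8857·12.4406 + 0.1143·0.0000] = 10.9097
Node d (S = 63): V_d = 1/1.01·[0.8857·0.0000 + 0.1143·0.0000] = 0.0000
Node 0 (S = 90): V_0 = 1/1.01·[0.8857·10.9097 + 0.1143·0.0000] = 9.5672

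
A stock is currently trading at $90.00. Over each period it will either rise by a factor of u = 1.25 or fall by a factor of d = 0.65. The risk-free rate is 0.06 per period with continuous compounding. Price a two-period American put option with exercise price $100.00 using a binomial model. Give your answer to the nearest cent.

$17.39

Risk-neutral probability p = (e^0.06 − 0.65)/(1.25 − 0.65) = 0.4118/0.6000 = 0.6864
Terminal stock prices: S_uu = 140.6, S_ud = 73.12, S_dd = 38.03
Terminal payoffs (K − S): max(-40.62, 0) = 0, max(26.88, 0) = 26.88, max(61.97, 0) = 61.97
Node u (S = 112.5): continuation = e^(−0.06)·[0.6864·0.0000 + 0.3136·26.8750] = 7.9373; exercise value = 0.0000 ≤ continuation, so V_u = 7.9373
Node d (S = 58.5): continuation = e^(−0.06)·[0.6864·26.8750 + 0.3136·61.9750] = 35.6765; exercise value = 41.5000 > continuation, so V_d = 41.5000 (exercise)
Node 0 (S = 90): continuation = e^(−0.06)·[0.6864·7.9373 + 0.3136·41.5000] = 17.3876; exercise value = 10.0000 ≤ continuation, so V_0 = 17.3876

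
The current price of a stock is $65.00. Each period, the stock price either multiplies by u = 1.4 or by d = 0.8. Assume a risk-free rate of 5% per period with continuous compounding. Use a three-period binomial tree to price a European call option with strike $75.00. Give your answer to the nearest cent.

Risk-neutral probability p = (e^0.05 − 0.8)/(1.4 − 0.8) = 0.2513/0.6000 = 0.4188
Terminal stock prices: S_uuu = 178.4, S_uud = 101.9, S_udd = 58.24, S_ddd = 33.28
Terminal payoffs (S − K): max(103.4, 0) = 103.4, max(26.92, 0) = 26.92, max(-16.76, 0) = 0, max(-41.72, 0) = 0
Node uu (S = 127.4): V_uu = e^(−0.05)·[0.4188·103.3600 + 0.5812·26.9200] = 56.0578
Node ud (S = 72.8): V_ud = e^(−0.05)·[0.4188·26.9200 + 0.5812·0.0000] = 10.7239
Node dd (S = 41.6): V_dd = e^(−0.05)·[0.4188·0.0000 + 0.5812·0.0000] = 0.0000
Node u (S = 91): V_u = e^(−0.05)·[0.4188·56.0578 + 0.5812·10.7239] = 28.2601
Node d (S = 52): V_d = e^(−0.05)·[0.4188·10.7239 + 0.5812·0.0000] = 4.2720
Node 0 (S = 65): V_0 = e^(−0.05)·[0.4188·28.2601 + 0.5812·4.2720] = 13.6196

$13.62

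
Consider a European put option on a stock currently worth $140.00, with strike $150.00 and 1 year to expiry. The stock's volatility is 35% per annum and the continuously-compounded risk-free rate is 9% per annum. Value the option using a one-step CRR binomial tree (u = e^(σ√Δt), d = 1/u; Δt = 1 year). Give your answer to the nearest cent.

CRR parameters: u = e^(σ√Δt) = e^(0.35·√1) = 1.4191, d = 1/u = 0.7047
Per-period rate: rΔt = 0.09·1 = 0.09, so R = e^0.09 = 1.0942
Risk-neutral probability p = (e^0.09 − 0.7047)/(1.4191 − 0.7047) = 0.3895/0.7144 = 0.5452
Terminal stock prices: S_u = 198.7, S_d = 98.66
Terminal payoffs (K − S): max(-48.67, 0) = 0, max(51.34, 0) = 51.34
Node 0 (S = 140): V_0 = e^(−0.09)·[0.5452·0.0000 + 0.4548·51.3437] = 21.3409

$21.34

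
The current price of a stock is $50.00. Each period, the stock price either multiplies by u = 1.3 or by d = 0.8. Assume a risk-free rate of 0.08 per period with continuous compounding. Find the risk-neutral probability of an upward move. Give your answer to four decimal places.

Risk-neutral probability p = (e^0.08 − 0.8)/(1.3 − 0.8) = 0.2833/0.5000 = 0.5666

p = 0.5666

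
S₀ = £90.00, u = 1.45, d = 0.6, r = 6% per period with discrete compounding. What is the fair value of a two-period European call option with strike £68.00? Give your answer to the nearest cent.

£36.15

Risk-neutral probability p = (1 + 0.06 − 0.6)/(1.45 − 0.6) = 0.4600/0.8500 = 0.5412
Terminal stock prices: S_uu = 189.2, S_ud = 78.3, S_dd = 32.4
Terminal payoffs (S − K): max(121.2, 0) = 121.2, max(10.3, 0) = 10.3, max(-35.6, 0) = 0
Node u (S = 130.5): V_u = 1/1.06·[0.5412·121.2250 + 0.4588·10.3000] = 66.3491
Node d (S = 54): V_d = 1/1.06·[0.5412·10.3000 + 0.4588·0.0000] = 5.2586
Node 0 (S = 90): V_0 = 1/1.06·[0.5412·66.3491 + 0.4588·5.2586] = 36.1503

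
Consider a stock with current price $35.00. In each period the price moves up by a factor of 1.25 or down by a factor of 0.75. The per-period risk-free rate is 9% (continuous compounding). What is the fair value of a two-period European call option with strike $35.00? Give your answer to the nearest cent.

$7.79

Risk-neutral probability p = (e^0.09 − 0.75)/(1.25 − 0.75) = 0.3442/0.5000 = 0.6883
Terminal stock prices: S_uu = 54.69, S_ud = 32.81, S_dd = 19.69
Terminal payoffs (S − K): max(19.69, 0) = 19.69, max(-2.188, 0) = 0, max(-15.31, 0) = 0
Node u (S = 43.75): V_u = e^(−0.09)·[0.6883·19.6875 + 0.3117·0.0000] = 12.3855
Node d (S = 26.25): V_d = e^(−0.09)·[0.6883·0.0000 + 0.3117·0.0000] = 0.0000
Node 0 (S = 35): V_0 = e^(−0.09)·[0.6883·12.3855 + 0.3117·0.0000] = 7.7917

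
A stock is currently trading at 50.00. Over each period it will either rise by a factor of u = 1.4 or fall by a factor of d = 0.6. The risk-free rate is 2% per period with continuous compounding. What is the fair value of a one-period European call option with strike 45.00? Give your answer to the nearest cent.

12.87

Risk-neutral probability p = (e^0.02 − 0.6)/(1.4 − 0.6) = 0.4202/0.8000 = 0.5253
Terminal stock prices: S_u = 70, S_d = 30
Terminal payoffs (S − K): max(25, 0) = 25, max(-15, 0) = 0
Node 0 (S = 50): V_0 = e^(−0.02)·[0.5253·25.0000 + 0.4747·0.0000] = 12.8713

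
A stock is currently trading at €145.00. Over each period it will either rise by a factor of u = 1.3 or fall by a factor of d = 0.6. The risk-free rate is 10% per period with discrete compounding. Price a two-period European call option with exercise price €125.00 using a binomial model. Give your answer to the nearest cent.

Risk-neutral probability p = (1 + 0.1 − 0.6)/(1.3 − 0.6) = 0.5000/0.7000 = 0.7143
Terminal stock prices: S_uu = 245.1, S_ud = 113.1, S_dd = 52.2
Terminal payoffs (S − K): max(120.1, 0) = 120.1, max(-11.9, 0) = 0, max(-72.8, 0) = 0
Node u (S = 188.5): V_u = 1/1.1·[0.7143·120.0500 + 0.2857·0.0000] = 77.9545
Node d (S = 87): V_d = 1/1.1·[0.7143·0.0000 + 0.2857·0.0000] = 0.0000
Node 0 (S = 145): V_0 = 1/1.1·[0.7143·77.9545 + 0.2857·0.0000] = 50.6198

€50.62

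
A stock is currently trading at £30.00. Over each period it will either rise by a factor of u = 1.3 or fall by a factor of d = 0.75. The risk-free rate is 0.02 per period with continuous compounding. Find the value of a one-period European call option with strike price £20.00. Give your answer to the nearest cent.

£10.40

Risk-neutral probability p = (e^0.02 − 0.75)/(1.3 − 0.75) = 0.2702/0.5500 = 0.4913
Terminal stock prices: S_u = 39, S_d = 22.5
Terminal payoffs (S − K): max(19, 0) = 19, max(2.5, 0) = 2.5
Node 0 (S = 30): V_0 = e^(−0.02)·[0.4913·19.0000 + 0.5087·2.5000] = 10.3960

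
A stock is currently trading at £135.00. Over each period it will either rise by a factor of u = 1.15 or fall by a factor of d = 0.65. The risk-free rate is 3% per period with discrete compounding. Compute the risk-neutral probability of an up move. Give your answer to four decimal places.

Risk-neutral probability p = (1 + 0.03 − 0.65)/(1.15 − 0.65) = 0.3800/0.5000 = 0.7600

p = 0.7600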